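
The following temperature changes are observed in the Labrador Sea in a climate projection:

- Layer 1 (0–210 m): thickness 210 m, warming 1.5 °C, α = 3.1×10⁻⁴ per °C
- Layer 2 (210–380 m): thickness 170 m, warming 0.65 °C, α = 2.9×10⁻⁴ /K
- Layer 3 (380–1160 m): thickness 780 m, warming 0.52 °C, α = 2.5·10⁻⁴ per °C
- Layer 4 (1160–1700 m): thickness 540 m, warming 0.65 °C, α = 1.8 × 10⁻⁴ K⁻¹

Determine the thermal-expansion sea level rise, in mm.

about 290 mm

0–210 m: 1.5 × 3.1×10⁻⁴ × 210 = 0.09765 m
Layer 2: 0.65 × 2.9×10⁻⁴ × 170 = 0.032045 m
0.52 × 2.5×10⁻⁴ × 780 = 0.10140 m
1160–1700 m: 540 × 0.65 × 1.8×10⁻⁴ = 0.06318 m
Δh = 0.09765 + 0.032045 + 0.10140 + 0.06318 = 0.294275 m ≈ 290 mm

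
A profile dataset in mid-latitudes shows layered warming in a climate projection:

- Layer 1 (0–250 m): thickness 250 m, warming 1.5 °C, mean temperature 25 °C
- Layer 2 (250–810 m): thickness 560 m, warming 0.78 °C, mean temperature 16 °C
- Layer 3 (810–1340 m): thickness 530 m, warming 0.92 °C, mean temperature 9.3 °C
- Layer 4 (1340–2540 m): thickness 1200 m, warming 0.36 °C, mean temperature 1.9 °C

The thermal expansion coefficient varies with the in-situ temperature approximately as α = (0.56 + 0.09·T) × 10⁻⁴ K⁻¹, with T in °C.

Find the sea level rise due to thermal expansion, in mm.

Layer 1: α = (0.56 + 0.09×25)×10⁻⁴ = 2.81×10⁻⁴ K⁻¹
Layer 2: α = (0.56 + 0.09×16)×10⁻⁴ = 2×10⁻⁴ K⁻¹
Layer 3: α = (0.56 + 0.09×9.3)×10⁻⁴ = 1.397×10⁻⁴ K⁻¹
Layer 4: α = (0.56 + 0.09×1.9)×10⁻⁴ = 0.731×10⁻⁴ K⁻¹
Layer 1: 2.81×10⁻⁴ × 250 × 1.5 = 0.105375 m
2×10⁻⁴ × 0.78 × 560 = 0.08736 m
810–1340 m: 0.92 × 530 × 1.397×10⁻⁴ = 0.06811772 m
1340–2540 m: 0.36 × 1200 × 0.731×10⁻⁴ = 0.0315792 m
Δh = 0.105375 + 0.08736 + 0.06811772 + 0.0315792 = 0.29243192 m ≈ 290 mm

Δh ≈ 290 mm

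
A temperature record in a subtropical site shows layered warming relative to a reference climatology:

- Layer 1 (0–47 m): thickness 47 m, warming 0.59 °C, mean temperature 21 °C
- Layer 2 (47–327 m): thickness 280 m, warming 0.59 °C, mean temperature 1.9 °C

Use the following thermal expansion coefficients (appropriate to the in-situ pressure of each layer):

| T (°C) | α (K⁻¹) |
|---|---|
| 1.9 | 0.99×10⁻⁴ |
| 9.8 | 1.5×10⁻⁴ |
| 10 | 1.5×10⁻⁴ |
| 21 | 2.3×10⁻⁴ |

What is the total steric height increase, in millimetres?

Layer 1 at 21 °C → α = 2.3×10⁻⁴ K⁻¹
Layer 2 at 1.9 °C → α = 0.99×10⁻⁴ K⁻¹
0–47 m: 47 × 0.59 × 2.3×10⁻⁴ = 0.0063779 m
Layer 2: 0.99×10⁻⁴ × 280 × 0.59 = 0.0163548 m
Δh = 0.0063779 + 0.0163548 = 0.0227327 m ≈ 22.7 mm

22.7 mm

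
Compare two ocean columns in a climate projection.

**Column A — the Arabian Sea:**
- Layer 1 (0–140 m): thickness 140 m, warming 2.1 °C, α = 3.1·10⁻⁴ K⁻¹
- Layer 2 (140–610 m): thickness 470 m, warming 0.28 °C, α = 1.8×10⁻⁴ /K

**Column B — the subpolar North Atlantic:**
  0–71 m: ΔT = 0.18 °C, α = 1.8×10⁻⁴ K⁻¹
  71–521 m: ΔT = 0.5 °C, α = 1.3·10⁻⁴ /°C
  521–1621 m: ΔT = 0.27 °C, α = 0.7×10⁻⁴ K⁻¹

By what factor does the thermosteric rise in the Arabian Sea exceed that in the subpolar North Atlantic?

A 0–140 m: 2.1 × 140 × 3.1×10⁻⁴ = 0.09114 m
A Layer 2: 1.8×10⁻⁴ × 0.28 × 470 = 0.023688 m
A total: 0.114828 m
B Layer 1: 71 × 0.18 × 1.8×10⁻⁴ = 0.0023004 m
B 450 × 0.5 × 1.3×10⁻⁴ = 0.02925 m
B 521–1621 m: 0.27 × 1100 × 0.7×10⁻⁴ = 0.02079 m
B total: 0.0523404 m
Ratio: 0.114828 / 0.0523404 ≈ 2.194

a factor of 2.2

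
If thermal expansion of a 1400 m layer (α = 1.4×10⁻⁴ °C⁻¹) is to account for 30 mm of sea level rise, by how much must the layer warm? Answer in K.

about 0.153 K

ΔT = Δh/(αH) = 0.03 / (1.4×10⁻⁴ × 1400) ≈ 0.1531 K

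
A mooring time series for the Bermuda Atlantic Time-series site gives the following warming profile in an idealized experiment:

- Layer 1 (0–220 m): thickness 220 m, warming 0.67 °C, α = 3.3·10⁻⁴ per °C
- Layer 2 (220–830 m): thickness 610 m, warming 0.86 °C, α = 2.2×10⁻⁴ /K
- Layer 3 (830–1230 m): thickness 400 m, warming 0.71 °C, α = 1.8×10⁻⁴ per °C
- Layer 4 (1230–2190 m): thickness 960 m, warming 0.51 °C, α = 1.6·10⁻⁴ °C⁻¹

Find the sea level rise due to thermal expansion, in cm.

Δh ≈ 29.4 cm

0–220 m: 0.67 × 220 × 3.3×10⁻⁴ = 0.048642 m
Layer 2: 610 × 2.2×10⁻⁴ × 0.86 = 0.115412 m
830–1230 m: 0.71 × 400 × 1.8×10⁻⁴ = 0.05112 m
Layer 4: 0.51 × 1.6×10⁻⁴ × 960 = 0.078336 m
Δh = 0.048642 + 0.115412 + 0.05112 + 0.078336 = 0.29351 m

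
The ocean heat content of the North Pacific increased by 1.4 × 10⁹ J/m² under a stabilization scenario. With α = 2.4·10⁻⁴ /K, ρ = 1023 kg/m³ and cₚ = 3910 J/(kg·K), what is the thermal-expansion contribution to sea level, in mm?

Δh = αQ/(ρcₚ) = 2.4×10⁻⁴ × 1.4×10⁹ / (1023 × 3910) ≈ 0.084001 m

Δh ≈ 84.0 mm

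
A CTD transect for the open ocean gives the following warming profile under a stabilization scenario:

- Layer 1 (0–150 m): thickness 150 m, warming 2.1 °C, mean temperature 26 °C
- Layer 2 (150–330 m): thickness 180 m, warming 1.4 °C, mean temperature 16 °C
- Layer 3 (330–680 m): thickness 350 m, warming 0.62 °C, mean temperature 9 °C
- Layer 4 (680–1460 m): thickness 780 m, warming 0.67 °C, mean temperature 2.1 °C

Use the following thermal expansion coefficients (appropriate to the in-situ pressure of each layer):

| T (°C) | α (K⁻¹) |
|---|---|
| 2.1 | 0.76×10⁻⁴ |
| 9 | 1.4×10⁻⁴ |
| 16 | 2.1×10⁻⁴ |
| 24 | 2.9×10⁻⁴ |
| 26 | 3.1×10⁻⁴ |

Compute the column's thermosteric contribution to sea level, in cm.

Layer 1 at 26 °C → α = 3.1×10⁻⁴ K⁻¹
Layer 2 at 16 °C → α = 2.1×10⁻⁴ K⁻¹
Layer 3 at 9 °C → α = 1.4×10⁻⁴ K⁻¹
Layer 4 at 2.1 °C → α = 0.76×10⁻⁴ K⁻¹
3.1×10⁻⁴ × 2.1 × 150 = 0.09765 m
180 × 2.1×10⁻⁴ × 1.4 = 0.05292 m
1.4×10⁻⁴ × 0.62 × 350 = 0.03038 m
680–1460 m: 0.67 × 780 × 0.76×10⁻⁴ = 0.0397176 m
Δh = 0.09765 + 0.05292 + 0.03038 + 0.0397176 = 0.2206676 m

22.1 cm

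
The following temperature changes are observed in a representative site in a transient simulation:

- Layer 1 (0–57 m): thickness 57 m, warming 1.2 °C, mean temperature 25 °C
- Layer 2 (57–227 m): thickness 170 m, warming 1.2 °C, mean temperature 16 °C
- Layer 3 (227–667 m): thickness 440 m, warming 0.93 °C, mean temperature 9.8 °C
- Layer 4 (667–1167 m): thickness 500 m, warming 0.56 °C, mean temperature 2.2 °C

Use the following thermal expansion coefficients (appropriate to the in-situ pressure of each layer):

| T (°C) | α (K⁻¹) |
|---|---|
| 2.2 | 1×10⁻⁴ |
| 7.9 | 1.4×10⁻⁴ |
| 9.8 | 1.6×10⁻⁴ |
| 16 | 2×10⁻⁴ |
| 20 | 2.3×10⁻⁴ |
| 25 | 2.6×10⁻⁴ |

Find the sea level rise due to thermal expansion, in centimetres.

Layer 1 at 25 °C → α = 2.6×10⁻⁴ K⁻¹
Layer 2 at 16 °C → α = 2×10⁻⁴ K⁻¹
Layer 3 at 9.8 °C → α = 1.6×10⁻⁴ K⁻¹
Layer 4 at 2.2 °C → α = 1×10⁻⁴ K⁻¹
Layer 1: 1.2 × 57 × 2.6×10⁻⁴ = 0.017784 m
57–227 m: 170 × 2×10⁻⁴ × 1.2 = 0.04080 m
Layer 3: 1.6×10⁻⁴ × 0.93 × 440 = 0.065472 m
Layer 4: 500 × 0.56 × 1×10⁻⁴ = 0.02800 m
Δh = 0.017784 + 0.04080 + 0.065472 + 0.02800 = 0.152056 m ≈ 15 cm

Δh ≈ 15 cm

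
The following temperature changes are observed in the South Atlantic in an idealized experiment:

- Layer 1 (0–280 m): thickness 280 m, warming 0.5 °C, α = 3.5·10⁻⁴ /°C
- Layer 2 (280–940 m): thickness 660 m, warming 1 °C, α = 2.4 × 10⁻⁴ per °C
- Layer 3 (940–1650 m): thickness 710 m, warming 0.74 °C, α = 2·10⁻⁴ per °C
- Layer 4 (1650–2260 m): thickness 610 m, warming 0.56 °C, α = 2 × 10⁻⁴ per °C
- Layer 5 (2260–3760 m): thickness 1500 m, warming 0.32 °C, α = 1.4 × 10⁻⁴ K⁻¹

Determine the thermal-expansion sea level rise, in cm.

0–280 m: 3.5×10⁻⁴ × 0.5 × 280 = 0.04900 m
Layer 2: 2.4×10⁻⁴ × 660 × 1 = 0.15840 m
Layer 3: 0.74 × 710 × 2×10⁻⁴ = 0.10508 m
Layer 4: 610 × 2×10⁻⁴ × 0.56 = 0.06832 m
Layer 5: 1.4×10⁻⁴ × 1500 × 0.32 = 0.06720 m
Δh = 0.04900 + 0.15840 + 0.10508 + 0.06832 + 0.06720 = 0.44800 m

Δh ≈ 44.8 cm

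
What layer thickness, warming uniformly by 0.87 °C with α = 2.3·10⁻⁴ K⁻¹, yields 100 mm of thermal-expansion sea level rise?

H = Δh/(αΔT) = 0.1 / (2.3×10⁻⁴ × 0.87) ≈ 499.8 m

about 500 m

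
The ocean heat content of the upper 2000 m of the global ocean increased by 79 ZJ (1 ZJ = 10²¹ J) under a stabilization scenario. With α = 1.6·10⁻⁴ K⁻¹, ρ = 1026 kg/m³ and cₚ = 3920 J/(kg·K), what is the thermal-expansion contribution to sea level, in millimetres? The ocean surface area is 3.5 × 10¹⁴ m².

9.0 mm of thermosteric rise

Per unit area: Q = 79×10²¹ / (3.5×10¹⁴) ≈ 2.257×10⁸ J/m²
Δh = αQ/(ρcₚ) = 1.6×10⁻⁴ × 2.257×10⁸ / (1026 × 3920) ≈ 0.0089788 m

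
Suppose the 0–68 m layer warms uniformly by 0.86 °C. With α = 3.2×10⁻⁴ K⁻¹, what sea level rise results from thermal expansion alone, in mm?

Δh ≈ 18.7 mm

Δh = αΔT·H = 3.2×10⁻⁴ × 0.86 × 68 = 0.0187136 m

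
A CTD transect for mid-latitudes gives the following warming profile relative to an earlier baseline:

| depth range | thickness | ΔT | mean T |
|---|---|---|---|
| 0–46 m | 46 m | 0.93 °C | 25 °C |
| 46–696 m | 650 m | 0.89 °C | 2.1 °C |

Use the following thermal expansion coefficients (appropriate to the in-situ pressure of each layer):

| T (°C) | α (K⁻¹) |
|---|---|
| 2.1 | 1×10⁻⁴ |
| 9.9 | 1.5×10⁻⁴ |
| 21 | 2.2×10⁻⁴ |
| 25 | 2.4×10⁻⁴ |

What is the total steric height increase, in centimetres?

Layer 1 at 25 °C → α = 2.4×10⁻⁴ K⁻¹
Layer 2 at 2.1 °C → α = 1×10⁻⁴ K⁻¹
46 × 2.4×10⁻⁴ × 0.93 = 0.0102672 m
46–696 m: 0.89 × 650 × 1×10⁻⁴ = 0.05785 m
Δh = 0.0102672 + 0.05785 = 0.0681172 m

6.8 cm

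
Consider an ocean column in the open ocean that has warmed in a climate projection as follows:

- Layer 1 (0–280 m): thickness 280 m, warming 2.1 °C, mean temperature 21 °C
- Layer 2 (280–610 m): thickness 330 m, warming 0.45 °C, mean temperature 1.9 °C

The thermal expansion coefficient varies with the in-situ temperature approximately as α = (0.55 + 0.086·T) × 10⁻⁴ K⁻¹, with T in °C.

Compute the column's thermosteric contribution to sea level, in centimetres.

Layer 1: α = (0.55 + 0.086×21)×10⁻⁴ = 2.356×10⁻⁴ K⁻¹
Layer 2: α = (0.55 + 0.086×1.9)×10⁻⁴ = 0.7134×10⁻⁴ K⁻¹
0–280 m: 2.1 × 2.356×10⁻⁴ × 280 = 0.1385328 m
Layer 2: 0.7134×10⁻⁴ × 330 × 0.45 = 0.01059399 m
Δh = 0.1385328 + 0.01059399 = 0.14912679 m

14.9 cm of thermosteric rise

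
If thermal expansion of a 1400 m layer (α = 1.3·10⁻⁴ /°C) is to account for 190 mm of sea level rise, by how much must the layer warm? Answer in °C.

ΔT = Δh/(αH) = 0.19 / (1.3×10⁻⁴ × 1400) ≈ 1.044 °C

1.04 °C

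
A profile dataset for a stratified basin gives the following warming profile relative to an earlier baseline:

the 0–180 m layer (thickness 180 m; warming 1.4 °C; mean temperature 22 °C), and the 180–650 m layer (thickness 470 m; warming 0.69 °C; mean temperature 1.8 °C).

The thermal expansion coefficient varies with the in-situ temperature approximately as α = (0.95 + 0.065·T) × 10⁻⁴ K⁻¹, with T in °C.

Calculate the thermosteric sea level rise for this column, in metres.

Layer 1: α = (0.95 + 0.065×22)×10⁻⁴ = 2.38×10⁻⁴ K⁻¹
Layer 2: α = (0.95 + 0.065×1.8)×10⁻⁴ = 1.067×10⁻⁴ K⁻¹
1.4 × 180 × 2.38×10⁻⁴ = 0.059976 m
1.067×10⁻⁴ × 470 × 0.69 = 0.03460281 m
Δh = 0.059976 + 0.03460281 = 0.09457881 m

Δh ≈ 0.095 m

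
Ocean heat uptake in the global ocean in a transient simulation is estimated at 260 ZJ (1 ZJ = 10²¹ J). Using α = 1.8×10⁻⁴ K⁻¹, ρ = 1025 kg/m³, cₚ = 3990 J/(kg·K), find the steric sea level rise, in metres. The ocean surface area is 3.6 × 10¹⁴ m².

Per unit area: Q = 260×10²¹ / (3.6×10¹⁴) ≈ 7.222×10⁸ J/m²
Δh = αQ/(ρcₚ) = 1.8×10⁻⁴ × 7.222×10⁸ / (1025 × 3990) ≈ 0.031786 m

Δh = 0.0318 m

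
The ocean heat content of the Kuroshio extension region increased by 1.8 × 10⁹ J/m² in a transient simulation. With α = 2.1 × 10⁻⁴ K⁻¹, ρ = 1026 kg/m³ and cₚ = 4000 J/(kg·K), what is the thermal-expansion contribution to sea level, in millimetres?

Δh = αQ/(ρcₚ) = 2.1×10⁻⁴ × 1.8×10⁹ / (1026 × 4000) ≈ 0.092105 m

Δh ≈ 92.1 mm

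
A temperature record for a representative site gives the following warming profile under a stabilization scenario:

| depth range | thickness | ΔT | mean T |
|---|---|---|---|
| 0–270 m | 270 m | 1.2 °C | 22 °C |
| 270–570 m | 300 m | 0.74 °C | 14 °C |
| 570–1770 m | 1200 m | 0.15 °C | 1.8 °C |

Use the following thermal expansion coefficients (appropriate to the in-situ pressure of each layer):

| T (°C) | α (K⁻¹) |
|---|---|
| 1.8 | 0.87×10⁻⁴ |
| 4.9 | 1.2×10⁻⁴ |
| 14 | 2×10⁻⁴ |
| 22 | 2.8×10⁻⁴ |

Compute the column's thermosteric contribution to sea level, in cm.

Δh ≈ 15 cm

Layer 1 at 22 °C → α = 2.8×10⁻⁴ K⁻¹
Layer 2 at 14 °C → α = 2×10⁻⁴ K⁻¹
Layer 3 at 1.8 °C → α = 0.87×10⁻⁴ K⁻¹
0–270 m: 1.2 × 2.8×10⁻⁴ × 270 = 0.09072 m
0.74 × 2×10⁻⁴ × 300 = 0.04440 m
1200 × 0.15 × 0.87×10⁻⁴ = 0.01566 m
Δh = 0.09072 + 0.04440 + 0.01566 = 0.15078 m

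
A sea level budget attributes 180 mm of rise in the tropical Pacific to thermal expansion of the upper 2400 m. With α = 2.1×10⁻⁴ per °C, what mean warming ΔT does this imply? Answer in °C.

ΔT = Δh/(αH) = 0.18 / (2.1×10⁻⁴ × 2400) ≈ 0.3571 °C

about 0.36 °C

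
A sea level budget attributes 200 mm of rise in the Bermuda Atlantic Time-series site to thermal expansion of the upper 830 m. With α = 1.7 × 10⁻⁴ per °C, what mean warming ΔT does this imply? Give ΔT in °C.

ΔT ≈ 1.4 °C

ΔT = Δh/(αH) = 0.2 / (1.7×10⁻⁴ × 830) ≈ 1.417 °C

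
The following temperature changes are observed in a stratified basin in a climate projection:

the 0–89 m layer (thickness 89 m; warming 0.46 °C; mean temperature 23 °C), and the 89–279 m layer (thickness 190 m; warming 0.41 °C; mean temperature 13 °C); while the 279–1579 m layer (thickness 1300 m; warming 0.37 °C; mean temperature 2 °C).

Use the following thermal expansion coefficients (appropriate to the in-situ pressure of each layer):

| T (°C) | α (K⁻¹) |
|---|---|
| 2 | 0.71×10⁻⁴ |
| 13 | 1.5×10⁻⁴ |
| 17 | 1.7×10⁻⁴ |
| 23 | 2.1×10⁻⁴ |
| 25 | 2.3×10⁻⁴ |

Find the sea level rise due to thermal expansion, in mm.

Layer 1 at 23 °C → α = 2.1×10⁻⁴ K⁻¹
Layer 2 at 13 °C → α = 1.5×10⁻⁴ K⁻¹
Layer 3 at 2 °C → α = 0.71×10⁻⁴ K⁻¹
0–89 m: 0.46 × 2.1×10⁻⁴ × 89 = 0.0085974 m
Layer 2: 190 × 1.5×10⁻⁴ × 0.41 = 0.011685 m
Layer 3: 1300 × 0.71×10⁻⁴ × 0.37 = 0.034151 m
Δh = 0.0085974 + 0.011685 + 0.034151 = 0.0544334 m

about 54.4 mm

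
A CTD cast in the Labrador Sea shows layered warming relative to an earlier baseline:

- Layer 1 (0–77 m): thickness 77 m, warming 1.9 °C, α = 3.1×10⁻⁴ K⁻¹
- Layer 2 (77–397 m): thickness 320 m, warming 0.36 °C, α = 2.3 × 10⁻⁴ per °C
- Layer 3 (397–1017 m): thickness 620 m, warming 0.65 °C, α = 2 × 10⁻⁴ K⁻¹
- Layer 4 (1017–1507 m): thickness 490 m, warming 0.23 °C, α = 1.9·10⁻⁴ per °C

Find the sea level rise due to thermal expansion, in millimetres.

170 mm of thermosteric rise

Layer 1: 1.9 × 77 × 3.1×10⁻⁴ = 0.045353 m
Layer 2: 320 × 0.36 × 2.3×10⁻⁴ = 0.026496 m
Layer 3: 2×10⁻⁴ × 0.65 × 620 = 0.08060 m
1017–1507 m: 0.23 × 1.9×10⁻⁴ × 490 = 0.021413 m
Δh = 0.045353 + 0.026496 + 0.08060 + 0.021413 = 0.173862 m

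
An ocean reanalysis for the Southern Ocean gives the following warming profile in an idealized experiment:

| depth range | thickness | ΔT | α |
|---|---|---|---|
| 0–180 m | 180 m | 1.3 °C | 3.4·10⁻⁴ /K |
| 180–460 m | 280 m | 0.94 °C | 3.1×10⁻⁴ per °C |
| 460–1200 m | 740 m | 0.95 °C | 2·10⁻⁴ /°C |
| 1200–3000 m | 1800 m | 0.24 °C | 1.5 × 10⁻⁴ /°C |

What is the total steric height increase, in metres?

0–180 m: 3.4×10⁻⁴ × 1.3 × 180 = 0.07956 m
0.94 × 280 × 3.1×10⁻⁴ = 0.081592 m
460–1200 m: 2×10⁻⁴ × 740 × 0.95 = 0.14060 m
1200–3000 m: 0.24 × 1.5×10⁻⁴ × 1800 = 0.06480 m
Δh = 0.07956 + 0.081592 + 0.14060 + 0.06480 = 0.366552 m

Δh = 0.367 m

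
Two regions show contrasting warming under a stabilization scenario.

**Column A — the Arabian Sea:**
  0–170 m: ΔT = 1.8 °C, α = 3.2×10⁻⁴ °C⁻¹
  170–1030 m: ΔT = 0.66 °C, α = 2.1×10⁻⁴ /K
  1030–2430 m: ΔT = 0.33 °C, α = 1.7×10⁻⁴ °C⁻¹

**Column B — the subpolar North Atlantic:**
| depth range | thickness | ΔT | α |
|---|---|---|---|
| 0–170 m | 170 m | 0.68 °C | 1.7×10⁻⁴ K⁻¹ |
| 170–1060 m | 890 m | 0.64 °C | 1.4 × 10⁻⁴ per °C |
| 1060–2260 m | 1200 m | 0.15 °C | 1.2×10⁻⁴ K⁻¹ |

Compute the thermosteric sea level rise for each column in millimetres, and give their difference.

A 1.8 × 3.2×10⁻⁴ × 170 = 0.09792 m
A 170–1030 m: 860 × 0.66 × 2.1×10⁻⁴ = 0.119196 m
A 1030–2430 m: 0.33 × 1.7×10⁻⁴ × 1400 = 0.07854 m
A total: 0.295656 m
B Layer 1: 170 × 1.7×10⁻⁴ × 0.68 = 0.019652 m
B Layer 2: 1.4×10⁻⁴ × 890 × 0.64 = 0.079744 m
B Layer 3: 1200 × 0.15 × 1.2×10⁻⁴ = 0.02160 m
B total: 0.120996 m
Difference: 0.295656 − 0.120996 = 0.17466 m

A: 296 mm; B: 121 mm; difference 175 mm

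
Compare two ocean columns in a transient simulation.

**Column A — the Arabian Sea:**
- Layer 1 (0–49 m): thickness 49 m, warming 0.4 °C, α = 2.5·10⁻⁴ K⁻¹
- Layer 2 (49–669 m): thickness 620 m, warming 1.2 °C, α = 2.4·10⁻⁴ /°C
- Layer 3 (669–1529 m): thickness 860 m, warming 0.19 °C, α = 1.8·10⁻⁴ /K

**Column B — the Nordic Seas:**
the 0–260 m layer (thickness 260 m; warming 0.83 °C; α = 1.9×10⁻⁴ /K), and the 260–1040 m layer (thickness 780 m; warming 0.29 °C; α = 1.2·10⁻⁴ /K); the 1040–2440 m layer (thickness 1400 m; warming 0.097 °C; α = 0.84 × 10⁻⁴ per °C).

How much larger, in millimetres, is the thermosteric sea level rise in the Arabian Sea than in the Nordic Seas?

Δh_A − Δh_B ≈ 130 mm

A Layer 1: 0.4 × 2.5×10⁻⁴ × 49 = 0.00490 m
A 49–669 m: 2.4×10⁻⁴ × 1.2 × 620 = 0.17856 m
A Layer 3: 0.19 × 860 × 1.8×10⁻⁴ = 0.029412 m
A total: 0.212872 m
B 0–260 m: 0.83 × 260 × 1.9×10⁻⁴ = 0.041002 m
B 260–1040 m: 1.2×10⁻⁴ × 780 × 0.29 = 0.027144 m
B Layer 3: 0.84×10⁻⁴ × 0.097 × 1400 = 0.0114072 m
B total: 0.0795532 m
Difference: 0.212872 − 0.0795532 = 0.1333188 m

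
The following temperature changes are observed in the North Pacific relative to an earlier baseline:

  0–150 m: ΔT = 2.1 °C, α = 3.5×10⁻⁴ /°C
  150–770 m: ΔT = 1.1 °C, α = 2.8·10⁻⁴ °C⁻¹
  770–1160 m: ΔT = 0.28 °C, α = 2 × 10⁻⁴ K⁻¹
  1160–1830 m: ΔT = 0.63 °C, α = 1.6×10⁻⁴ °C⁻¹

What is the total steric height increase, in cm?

3.5×10⁻⁴ × 150 × 2.1 = 0.11025 m
Layer 2: 620 × 2.8×10⁻⁴ × 1.1 = 0.19096 m
770–1160 m: 2×10⁻⁴ × 0.28 × 390 = 0.02184 m
0.63 × 1.6×10⁻⁴ × 670 = 0.067536 m
Δh = 0.11025 + 0.19096 + 0.02184 + 0.067536 = 0.390586 m

39 cm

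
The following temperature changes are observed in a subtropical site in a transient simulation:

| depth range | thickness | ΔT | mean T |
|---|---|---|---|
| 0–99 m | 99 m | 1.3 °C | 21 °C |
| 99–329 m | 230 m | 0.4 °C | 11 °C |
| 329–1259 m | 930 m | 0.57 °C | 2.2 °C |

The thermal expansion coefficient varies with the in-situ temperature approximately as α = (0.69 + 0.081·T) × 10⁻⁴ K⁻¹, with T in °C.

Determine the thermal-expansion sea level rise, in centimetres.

Layer 1: α = (0.69 + 0.081×21)×10⁻⁴ = 2.391×10⁻⁴ K⁻¹
Layer 2: α = (0.69 + 0.081×11)×10⁻⁴ = 1.581×10⁻⁴ K⁻¹
Layer 3: α = (0.69 + 0.081×2.2)×10⁻⁴ = 0.8682×10⁻⁴ K⁻¹
0–99 m: 99 × 2.391×10⁻⁴ × 1.3 = 0.03077217 m
0.4 × 1.581×10⁻⁴ × 230 = 0.0145452 m
0.8682×10⁻⁴ × 930 × 0.57 = 0.046023282 m
Δh = 0.03077217 + 0.0145452 + 0.046023282 = 0.091340652 m

about 9.13 cm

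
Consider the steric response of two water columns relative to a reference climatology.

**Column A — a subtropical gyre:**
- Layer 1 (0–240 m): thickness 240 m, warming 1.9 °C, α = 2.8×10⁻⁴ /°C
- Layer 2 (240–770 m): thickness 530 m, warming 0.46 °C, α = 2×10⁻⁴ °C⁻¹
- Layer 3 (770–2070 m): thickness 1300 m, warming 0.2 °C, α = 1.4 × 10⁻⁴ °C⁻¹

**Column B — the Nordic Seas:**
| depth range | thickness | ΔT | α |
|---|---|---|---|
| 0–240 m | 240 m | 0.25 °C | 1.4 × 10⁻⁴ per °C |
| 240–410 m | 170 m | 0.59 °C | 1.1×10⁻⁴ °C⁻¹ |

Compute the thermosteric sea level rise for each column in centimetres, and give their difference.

A: 21.3 cm; B: 1.94 cm; difference 19.3 cm

A 240 × 2.8×10⁻⁴ × 1.9 = 0.12768 m
A 240–770 m: 2×10⁻⁴ × 530 × 0.46 = 0.04876 m
A 0.2 × 1300 × 1.4×10⁻⁴ = 0.03640 m
A total: 0.21284 m
B 0.25 × 1.4×10⁻⁴ × 240 = 0.00840 m
B 240–410 m: 1.1×10⁻⁴ × 0.59 × 170 = 0.011033 m
B total: 0.019433 m
Difference: 0.21284 − 0.019433 = 0.193407 m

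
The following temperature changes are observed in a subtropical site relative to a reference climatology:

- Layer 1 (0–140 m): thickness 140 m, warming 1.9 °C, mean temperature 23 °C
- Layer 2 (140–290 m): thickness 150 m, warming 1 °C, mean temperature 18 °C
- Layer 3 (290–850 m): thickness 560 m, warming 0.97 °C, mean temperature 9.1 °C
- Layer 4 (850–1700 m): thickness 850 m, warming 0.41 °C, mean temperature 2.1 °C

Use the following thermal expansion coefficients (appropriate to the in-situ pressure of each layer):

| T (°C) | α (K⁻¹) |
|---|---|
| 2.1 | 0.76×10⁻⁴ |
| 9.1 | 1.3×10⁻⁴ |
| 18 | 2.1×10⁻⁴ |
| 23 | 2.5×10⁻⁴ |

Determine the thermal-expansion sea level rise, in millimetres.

Layer 1 at 23 °C → α = 2.5×10⁻⁴ K⁻¹
Layer 2 at 18 °C → α = 2.1×10⁻⁴ K⁻¹
Layer 3 at 9.1 °C → α = 1.3×10⁻⁴ K⁻¹
Layer 4 at 2.1 °C → α = 0.76×10⁻⁴ K⁻¹
2.5×10⁻⁴ × 1.9 × 140 = 0.06650 m
Layer 2: 150 × 1 × 2.1×10⁻⁴ = 0.03150 m
Layer 3: 1.3×10⁻⁴ × 0.97 × 560 = 0.070616 m
850–1700 m: 0.76×10⁻⁴ × 0.41 × 850 = 0.026486 m
Δh = 0.06650 + 0.03150 + 0.070616 + 0.026486 = 0.195102 m ≈ 200 mm

200 mm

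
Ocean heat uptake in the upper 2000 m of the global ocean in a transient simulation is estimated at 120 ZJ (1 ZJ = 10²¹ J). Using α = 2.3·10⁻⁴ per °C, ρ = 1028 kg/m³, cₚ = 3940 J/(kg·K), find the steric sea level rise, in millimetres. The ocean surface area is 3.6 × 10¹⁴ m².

Per unit area: Q = 120×10²¹ / (3.6×10¹⁴) ≈ 3.333×10⁸ J/m²
Δh = αQ/(ρcₚ) = 2.3×10⁻⁴ × 3.333×10⁸ / (1028 × 3940) ≈ 0.018927 m

about 18.9 mm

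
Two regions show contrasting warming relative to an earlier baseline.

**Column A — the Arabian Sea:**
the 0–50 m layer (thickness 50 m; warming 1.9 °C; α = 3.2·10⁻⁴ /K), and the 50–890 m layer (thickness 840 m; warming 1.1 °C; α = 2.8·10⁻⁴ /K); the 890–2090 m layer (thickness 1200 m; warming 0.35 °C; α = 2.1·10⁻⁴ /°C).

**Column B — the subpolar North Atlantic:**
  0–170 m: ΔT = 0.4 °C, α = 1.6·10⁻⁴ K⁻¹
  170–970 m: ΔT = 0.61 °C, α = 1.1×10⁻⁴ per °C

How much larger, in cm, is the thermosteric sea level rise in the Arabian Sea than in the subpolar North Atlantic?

Δh_A − Δh_B ≈ 31 cm

A 50 × 1.9 × 3.2×10⁻⁴ = 0.03040 m
A 50–890 m: 2.8×10⁻⁴ × 1.1 × 840 = 0.25872 m
A 0.35 × 2.1×10⁻⁴ × 1200 = 0.08820 m
A total: 0.37732 m
B 0–170 m: 0.4 × 170 × 1.6×10⁻⁴ = 0.01088 m
B 170–970 m: 1.1×10⁻⁴ × 0.61 × 800 = 0.05368 m
B total: 0.06456 m
Difference: 0.37732 − 0.06456 = 0.31276 m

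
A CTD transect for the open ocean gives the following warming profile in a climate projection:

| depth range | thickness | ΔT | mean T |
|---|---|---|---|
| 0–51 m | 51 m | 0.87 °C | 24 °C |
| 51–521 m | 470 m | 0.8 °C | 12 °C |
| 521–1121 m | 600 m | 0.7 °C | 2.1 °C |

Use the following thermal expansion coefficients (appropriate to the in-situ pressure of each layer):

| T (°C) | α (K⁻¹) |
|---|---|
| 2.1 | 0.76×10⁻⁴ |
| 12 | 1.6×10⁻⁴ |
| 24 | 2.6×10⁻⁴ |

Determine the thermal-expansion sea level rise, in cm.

Layer 1 at 24 °C → α = 2.6×10⁻⁴ K⁻¹
Layer 2 at 12 °C → α = 1.6×10⁻⁴ K⁻¹
Layer 3 at 2.1 °C → α = 0.76×10⁻⁴ K⁻¹
0–51 m: 0.87 × 51 × 2.6×10⁻⁴ = 0.0115362 m
Layer 2: 0.8 × 1.6×10⁻⁴ × 470 = 0.06016 m
521–1121 m: 0.7 × 600 × 0.76×10⁻⁴ = 0.03192 m
Δh = 0.0115362 + 0.06016 + 0.03192 = 0.1036162 m ≈ 10.4 cm

about 10.4 cm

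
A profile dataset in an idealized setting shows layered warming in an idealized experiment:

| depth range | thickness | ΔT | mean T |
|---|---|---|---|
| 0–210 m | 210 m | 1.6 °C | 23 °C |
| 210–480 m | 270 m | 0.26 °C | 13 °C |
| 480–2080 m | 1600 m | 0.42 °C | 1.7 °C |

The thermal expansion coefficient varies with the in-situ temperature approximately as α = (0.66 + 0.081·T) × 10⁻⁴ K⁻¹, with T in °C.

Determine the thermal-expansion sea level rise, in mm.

Layer 1: α = (0.66 + 0.081×23)×10⁻⁴ = 2.523×10⁻⁴ K⁻¹
Layer 2: α = (0.66 + 0.081×13)×10⁻⁴ = 1.713×10⁻⁴ K⁻¹
Layer 3: α = (0.66 + 0.081×1.7)×10⁻⁴ = 0.7977×10⁻⁴ K⁻¹
Layer 1: 2.523×10⁻⁴ × 1.6 × 210 = 0.0847728 m
270 × 0.26 × 1.713×10⁻⁴ = 0.01202526 m
480–2080 m: 1600 × 0.7977×10⁻⁴ × 0.42 = 0.05360544 m
Δh = 0.0847728 + 0.01202526 + 0.05360544 = 0.1504035 m

Δh ≈ 150 mm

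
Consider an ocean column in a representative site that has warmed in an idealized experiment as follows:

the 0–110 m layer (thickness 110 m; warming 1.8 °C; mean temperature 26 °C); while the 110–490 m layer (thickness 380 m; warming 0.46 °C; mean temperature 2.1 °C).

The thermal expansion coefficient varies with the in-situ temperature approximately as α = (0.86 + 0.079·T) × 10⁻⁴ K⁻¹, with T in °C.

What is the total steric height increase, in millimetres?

Layer 1: α = (0.86 + 0.079×26)×10⁻⁴ = 2.914×10⁻⁴ K⁻¹
Layer 2: α = (0.86 + 0.079×2.1)×10⁻⁴ = 1.0259×10⁻⁴ K⁻¹
1.8 × 2.914×10⁻⁴ × 110 = 0.0576972 m
110–490 m: 0.46 × 380 × 1.0259×10⁻⁴ = 0.017932732 m
Δh = 0.0576972 + 0.017932732 = 0.075629932 m

Δh ≈ 76 mm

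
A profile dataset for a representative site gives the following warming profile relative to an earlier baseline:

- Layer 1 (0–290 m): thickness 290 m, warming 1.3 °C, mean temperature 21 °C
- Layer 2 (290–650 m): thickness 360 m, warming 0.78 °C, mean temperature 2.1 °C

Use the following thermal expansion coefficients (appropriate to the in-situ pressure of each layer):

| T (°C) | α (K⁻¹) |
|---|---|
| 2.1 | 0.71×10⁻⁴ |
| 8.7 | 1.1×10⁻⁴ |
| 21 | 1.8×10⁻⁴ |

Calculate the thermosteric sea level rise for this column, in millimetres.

Layer 1 at 21 °C → α = 1.8×10⁻⁴ K⁻¹
Layer 2 at 2.1 °C → α = 0.71×10⁻⁴ K⁻¹
1.3 × 1.8×10⁻⁴ × 290 = 0.06786 m
0.78 × 0.71×10⁻⁴ × 360 = 0.0199368 m
Δh = 0.06786 + 0.0199368 = 0.0877968 m

88 mm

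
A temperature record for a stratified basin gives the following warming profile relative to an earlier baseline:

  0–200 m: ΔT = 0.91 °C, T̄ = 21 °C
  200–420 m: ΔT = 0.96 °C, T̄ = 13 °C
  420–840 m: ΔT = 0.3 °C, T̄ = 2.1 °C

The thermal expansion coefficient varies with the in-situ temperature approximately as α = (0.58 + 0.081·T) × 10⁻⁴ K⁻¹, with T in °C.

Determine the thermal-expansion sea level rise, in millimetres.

Layer 1: α = (0.58 + 0.081×21)×10⁻⁴ = 2.281×10⁻⁴ K⁻¹
Layer 2: α = (0.58 + 0.081×13)×10⁻⁴ = 1.633×10⁻⁴ K⁻¹
Layer 3: α = (0.58 + 0.081×2.1)×10⁻⁴ = 0.7501×10⁻⁴ K⁻¹
0–200 m: 2.281×10⁻⁴ × 0.91 × 200 = 0.0415142 m
0.96 × 1.633×10⁻⁴ × 220 = 0.03448896 m
0.3 × 420 × 0.7501×10⁻⁴ = 0.00945126 m
Δh = 0.0415142 + 0.03448896 + 0.00945126 = 0.08545442 m

85.5 mm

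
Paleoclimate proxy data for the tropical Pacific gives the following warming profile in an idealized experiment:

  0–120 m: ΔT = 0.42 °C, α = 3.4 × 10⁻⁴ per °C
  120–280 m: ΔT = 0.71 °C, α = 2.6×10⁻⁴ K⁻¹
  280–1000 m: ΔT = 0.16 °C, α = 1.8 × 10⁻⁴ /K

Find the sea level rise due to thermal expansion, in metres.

Layer 1: 3.4×10⁻⁴ × 120 × 0.42 = 0.017136 m
Layer 2: 0.71 × 160 × 2.6×10⁻⁴ = 0.029536 m
1.8×10⁻⁴ × 720 × 0.16 = 0.020736 m
Δh = 0.017136 + 0.029536 + 0.020736 = 0.067408 m ≈ 0.0674 m

0.0674 m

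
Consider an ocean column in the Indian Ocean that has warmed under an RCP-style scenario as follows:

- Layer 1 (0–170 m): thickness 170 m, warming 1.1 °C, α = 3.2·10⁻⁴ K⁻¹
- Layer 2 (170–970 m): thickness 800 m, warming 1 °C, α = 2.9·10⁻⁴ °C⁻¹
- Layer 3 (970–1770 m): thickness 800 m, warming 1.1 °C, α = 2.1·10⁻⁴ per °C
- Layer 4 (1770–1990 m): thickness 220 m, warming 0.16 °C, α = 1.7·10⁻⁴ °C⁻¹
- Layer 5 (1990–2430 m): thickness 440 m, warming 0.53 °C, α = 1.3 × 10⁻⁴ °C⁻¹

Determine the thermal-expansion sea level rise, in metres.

0.513 m

Layer 1: 170 × 3.2×10⁻⁴ × 1.1 = 0.05984 m
Layer 2: 800 × 2.9×10⁻⁴ × 1 = 0.23200 m
970–1770 m: 2.1×10⁻⁴ × 800 × 1.1 = 0.18480 m
0.16 × 220 × 1.7×10⁻⁴ = 0.005984 m
440 × 0.53 × 1.3×10⁻⁴ = 0.030316 m
Δh = 0.05984 + 0.23200 + 0.18480 + 0.005984 + 0.030316 = 0.51294 m ≈ 0.513 m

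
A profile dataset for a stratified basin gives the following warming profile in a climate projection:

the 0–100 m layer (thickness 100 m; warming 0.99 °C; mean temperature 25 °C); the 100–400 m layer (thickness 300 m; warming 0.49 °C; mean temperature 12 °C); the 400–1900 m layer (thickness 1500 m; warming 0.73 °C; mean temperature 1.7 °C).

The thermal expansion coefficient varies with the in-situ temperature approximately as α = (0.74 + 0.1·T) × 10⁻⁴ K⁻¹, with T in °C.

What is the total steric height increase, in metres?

0.160 m

Layer 1: α = (0.74 + 0.1×25)×10⁻⁴ = 3.24×10⁻⁴ K⁻¹
Layer 2: α = (0.74 + 0.1×12)×10⁻⁴ = 1.94×10⁻⁴ K⁻¹
Layer 3: α = (0.74 + 0.1×1.7)×10⁻⁴ = 0.91×10⁻⁴ K⁻¹
Layer 1: 3.24×10⁻⁴ × 100 × 0.99 = 0.032076 m
Layer 2: 1.94×10⁻⁴ × 0.49 × 300 = 0.028518 m
400–1900 m: 1500 × 0.91×10⁻⁴ × 0.73 = 0.099645 m
Δh = 0.032076 + 0.028518 + 0.099645 = 0.160239 m ≈ 0.160 m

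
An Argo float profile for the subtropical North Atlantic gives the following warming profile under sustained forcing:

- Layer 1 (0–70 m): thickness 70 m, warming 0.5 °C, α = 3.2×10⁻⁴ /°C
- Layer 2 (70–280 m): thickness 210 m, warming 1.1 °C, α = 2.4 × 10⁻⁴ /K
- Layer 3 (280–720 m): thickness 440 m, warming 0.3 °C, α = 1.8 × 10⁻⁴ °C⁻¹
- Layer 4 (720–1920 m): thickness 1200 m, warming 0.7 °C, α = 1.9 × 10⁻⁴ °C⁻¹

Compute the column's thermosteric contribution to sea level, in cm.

Layer 1: 0.5 × 3.2×10⁻⁴ × 70 = 0.01120 m
1.1 × 210 × 2.4×10⁻⁴ = 0.05544 m
1.8×10⁻⁴ × 0.3 × 440 = 0.02376 m
Layer 4: 0.7 × 1200 × 1.9×10⁻⁴ = 0.15960 m
Δh = 0.01120 + 0.05544 + 0.02376 + 0.15960 = 0.25000 m

Δh ≈ 25.0 cm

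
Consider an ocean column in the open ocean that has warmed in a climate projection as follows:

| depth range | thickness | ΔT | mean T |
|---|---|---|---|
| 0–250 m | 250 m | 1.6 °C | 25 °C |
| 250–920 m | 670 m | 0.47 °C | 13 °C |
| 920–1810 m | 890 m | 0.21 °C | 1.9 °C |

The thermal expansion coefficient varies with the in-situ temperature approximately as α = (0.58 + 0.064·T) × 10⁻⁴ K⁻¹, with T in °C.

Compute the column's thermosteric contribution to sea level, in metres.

Δh = 0.14 m

Layer 1: α = (0.58 + 0.064×25)×10⁻⁴ = 2.18×10⁻⁴ K⁻¹
Layer 2: α = (0.58 + 0.064×13)×10⁻⁴ = 1.412×10⁻⁴ K⁻¹
Layer 3: α = (0.58 + 0.064×1.9)×10⁻⁴ = 0.7016×10⁻⁴ K⁻¹
1.6 × 2.18×10⁻⁴ × 250 = 0.08720 m
250–920 m: 1.412×10⁻⁴ × 0.47 × 670 = 0.04446388 m
Layer 3: 0.21 × 0.7016×10⁻⁴ × 890 = 0.013112904 m
Δh = 0.08720 + 0.04446388 + 0.013112904 = 0.144776784 m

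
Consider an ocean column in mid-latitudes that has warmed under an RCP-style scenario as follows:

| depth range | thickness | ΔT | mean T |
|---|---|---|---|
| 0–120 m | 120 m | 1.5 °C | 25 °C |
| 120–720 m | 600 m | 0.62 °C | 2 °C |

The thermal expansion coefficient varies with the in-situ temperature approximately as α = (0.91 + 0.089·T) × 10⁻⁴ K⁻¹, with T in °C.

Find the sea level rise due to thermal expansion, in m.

Layer 1: α = (0.91 + 0.089×25)×10⁻⁴ = 3.135×10⁻⁴ K⁻¹
Layer 2: α = (0.91 + 0.089×2)×10⁻⁴ = 1.088×10⁻⁴ K⁻¹
Layer 1: 120 × 1.5 × 3.135×10⁻⁴ = 0.05643 m
0.62 × 1.088×10⁻⁴ × 600 = 0.0404736 m
Δh = 0.05643 + 0.0404736 = 0.0969036 m

Δh = 0.0969 m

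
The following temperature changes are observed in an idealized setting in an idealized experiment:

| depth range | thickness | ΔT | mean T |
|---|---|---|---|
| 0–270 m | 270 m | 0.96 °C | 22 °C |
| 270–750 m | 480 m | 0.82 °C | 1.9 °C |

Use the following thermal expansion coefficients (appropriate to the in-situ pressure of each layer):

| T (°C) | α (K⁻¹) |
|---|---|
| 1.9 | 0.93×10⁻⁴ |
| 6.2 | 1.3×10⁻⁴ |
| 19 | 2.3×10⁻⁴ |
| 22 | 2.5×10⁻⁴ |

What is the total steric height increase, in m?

Layer 1 at 22 °C → α = 2.5×10⁻⁴ K⁻¹
Layer 2 at 1.9 °C → α = 0.93×10⁻⁴ K⁻¹
0.96 × 2.5×10⁻⁴ × 270 = 0.06480 m
270–750 m: 480 × 0.93×10⁻⁴ × 0.82 = 0.0366048 m
Δh = 0.06480 + 0.0366048 = 0.1014048 m ≈ 0.10 m

Δh = 0.10 m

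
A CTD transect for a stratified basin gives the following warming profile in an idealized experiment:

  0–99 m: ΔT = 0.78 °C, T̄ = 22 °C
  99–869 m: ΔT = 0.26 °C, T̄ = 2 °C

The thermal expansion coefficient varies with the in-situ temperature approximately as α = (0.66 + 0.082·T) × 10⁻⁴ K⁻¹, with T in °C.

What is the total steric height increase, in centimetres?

Δh = 3.6 cm

Layer 1: α = (0.66 + 0.082×22)×10⁻⁴ = 2.464×10⁻⁴ K⁻¹
Layer 2: α = (0.66 + 0.082×2)×10⁻⁴ = 0.824×10⁻⁴ K⁻¹
Layer 1: 99 × 2.464×10⁻⁴ × 0.78 = 0.019027008 m
99–869 m: 770 × 0.26 × 0.824×10⁻⁴ = 0.01649648 m
Δh = 0.019027008 + 0.01649648 = 0.035523488 m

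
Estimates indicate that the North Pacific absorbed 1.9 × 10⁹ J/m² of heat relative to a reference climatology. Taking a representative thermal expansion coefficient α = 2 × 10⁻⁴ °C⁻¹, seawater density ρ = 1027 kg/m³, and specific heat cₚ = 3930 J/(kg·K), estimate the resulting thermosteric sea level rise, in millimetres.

Δh = αQ/(ρcₚ) = 2×10⁻⁴ × 1.9×10⁹ / (1027 × 3930) ≈ 0.09415 m

about 94.2 mm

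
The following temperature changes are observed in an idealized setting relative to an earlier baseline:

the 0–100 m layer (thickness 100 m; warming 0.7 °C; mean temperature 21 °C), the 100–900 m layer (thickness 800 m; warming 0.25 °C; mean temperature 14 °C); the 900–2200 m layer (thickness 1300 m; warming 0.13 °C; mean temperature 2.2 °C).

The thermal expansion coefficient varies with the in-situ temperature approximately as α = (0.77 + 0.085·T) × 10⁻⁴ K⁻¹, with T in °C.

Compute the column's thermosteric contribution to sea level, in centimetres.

7.33 cm

Layer 1: α = (0.77 + 0.085×21)×10⁻⁴ = 2.555×10⁻⁴ K⁻¹
Layer 2: α = (0.77 + 0.085×14)×10⁻⁴ = 1.96×10⁻⁴ K⁻¹
Layer 3: α = (0.77 + 0.085×2.2)×10⁻⁴ = 0.957×10⁻⁴ K⁻¹
Layer 1: 100 × 0.7 × 2.555×10⁻⁴ = 0.017885 m
1.96×10⁻⁴ × 800 × 0.25 = 0.03920 m
Layer 3: 1300 × 0.957×10⁻⁴ × 0.13 = 0.0161733 m
Δh = 0.017885 + 0.03920 + 0.0161733 = 0.0732583 m ≈ 7.33 cm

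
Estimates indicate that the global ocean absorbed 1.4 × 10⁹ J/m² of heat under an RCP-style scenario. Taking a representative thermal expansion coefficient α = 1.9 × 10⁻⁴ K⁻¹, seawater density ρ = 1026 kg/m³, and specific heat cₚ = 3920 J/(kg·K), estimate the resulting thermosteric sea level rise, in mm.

Δh = αQ/(ρcₚ) = 1.9×10⁻⁴ × 1.4×10⁹ / (1026 × 3920) ≈ 0.066138 m

66.1 mm of thermosteric rise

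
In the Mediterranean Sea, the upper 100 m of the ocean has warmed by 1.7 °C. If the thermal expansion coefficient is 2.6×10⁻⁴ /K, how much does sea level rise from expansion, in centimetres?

Δh = αΔT·H = 2.6×10⁻⁴ × 1.7 × 100 = 0.04420 m

about 4.42 cm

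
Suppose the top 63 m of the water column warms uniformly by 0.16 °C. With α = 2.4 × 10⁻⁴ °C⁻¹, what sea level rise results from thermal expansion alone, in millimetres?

2.42 mm of thermosteric rise

Δh = αΔT·H = 2.4×10⁻⁴ × 0.16 × 63 = 0.0024192 m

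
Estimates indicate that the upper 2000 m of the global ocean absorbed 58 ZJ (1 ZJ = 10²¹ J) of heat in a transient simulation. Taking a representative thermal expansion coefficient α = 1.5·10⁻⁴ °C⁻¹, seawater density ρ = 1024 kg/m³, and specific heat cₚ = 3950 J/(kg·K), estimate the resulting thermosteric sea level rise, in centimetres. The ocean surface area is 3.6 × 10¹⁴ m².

Per unit area: Q = 58×10²¹ / (3.6×10¹⁴) ≈ 1.611×10⁸ J/m²
Δh = αQ/(ρcₚ) = 1.5×10⁻⁴ × 1.611×10⁸ / (1024 × 3950) ≈ 0.0059743 m

0.597 cm of thermosteric rise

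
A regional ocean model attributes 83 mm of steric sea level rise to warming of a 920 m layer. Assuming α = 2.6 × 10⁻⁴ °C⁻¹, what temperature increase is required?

ΔT = Δh/(αH) = 0.083 / (2.6×10⁻⁴ × 920) ≈ 0.3470 K

about 0.347 K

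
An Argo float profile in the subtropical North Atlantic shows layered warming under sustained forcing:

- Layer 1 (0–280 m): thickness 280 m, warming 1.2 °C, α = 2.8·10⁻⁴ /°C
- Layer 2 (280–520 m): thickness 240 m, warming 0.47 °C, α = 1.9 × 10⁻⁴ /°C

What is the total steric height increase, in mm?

Layer 1: 2.8×10⁻⁴ × 280 × 1.2 = 0.09408 m
1.9×10⁻⁴ × 240 × 0.47 = 0.021432 m
Δh = 0.09408 + 0.021432 = 0.115512 m ≈ 116 mm

116 mm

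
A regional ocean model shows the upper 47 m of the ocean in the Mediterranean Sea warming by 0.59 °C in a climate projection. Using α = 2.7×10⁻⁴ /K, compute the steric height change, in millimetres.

Δh = αΔT·H = 2.7×10⁻⁴ × 0.59 × 47 = 0.0074871 m

Δh ≈ 7.49 mm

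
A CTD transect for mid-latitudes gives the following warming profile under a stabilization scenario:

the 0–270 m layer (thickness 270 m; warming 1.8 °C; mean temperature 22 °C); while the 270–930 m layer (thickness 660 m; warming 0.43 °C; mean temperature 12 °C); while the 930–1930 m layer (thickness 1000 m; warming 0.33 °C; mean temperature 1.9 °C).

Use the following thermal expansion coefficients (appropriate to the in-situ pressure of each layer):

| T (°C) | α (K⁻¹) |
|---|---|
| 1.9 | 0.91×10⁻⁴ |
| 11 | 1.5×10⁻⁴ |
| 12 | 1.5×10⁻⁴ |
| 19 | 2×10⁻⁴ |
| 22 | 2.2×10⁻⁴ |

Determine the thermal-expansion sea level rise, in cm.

Layer 1 at 22 °C → α = 2.2×10⁻⁴ K⁻¹
Layer 2 at 12 °C → α = 1.5×10⁻⁴ K⁻¹
Layer 3 at 1.9 °C → α = 0.91×10⁻⁴ K⁻¹
Layer 1: 2.2×10⁻⁴ × 1.8 × 270 = 0.10692 m
Layer 2: 0.43 × 660 × 1.5×10⁻⁴ = 0.04257 m
930–1930 m: 0.33 × 0.91×10⁻⁴ × 1000 = 0.03003 m
Δh = 0.10692 + 0.04257 + 0.03003 = 0.17952 m

Δh ≈ 18 cm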